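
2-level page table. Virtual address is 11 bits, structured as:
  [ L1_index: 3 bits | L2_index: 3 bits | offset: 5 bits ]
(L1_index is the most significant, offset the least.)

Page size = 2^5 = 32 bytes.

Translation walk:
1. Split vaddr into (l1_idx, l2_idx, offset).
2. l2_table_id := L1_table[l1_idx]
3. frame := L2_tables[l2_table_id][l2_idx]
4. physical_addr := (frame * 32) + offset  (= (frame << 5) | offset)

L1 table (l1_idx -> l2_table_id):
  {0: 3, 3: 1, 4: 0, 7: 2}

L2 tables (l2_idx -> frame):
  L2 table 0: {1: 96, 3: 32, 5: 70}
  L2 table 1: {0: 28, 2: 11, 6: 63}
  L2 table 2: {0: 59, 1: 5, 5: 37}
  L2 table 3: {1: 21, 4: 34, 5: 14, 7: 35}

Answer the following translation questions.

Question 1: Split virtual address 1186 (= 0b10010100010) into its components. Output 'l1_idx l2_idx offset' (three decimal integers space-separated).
Answer: 4 5 2

Derivation:
vaddr = 1186 = 0b10010100010
  top 3 bits -> l1_idx = 4
  next 3 bits -> l2_idx = 5
  bottom 5 bits -> offset = 2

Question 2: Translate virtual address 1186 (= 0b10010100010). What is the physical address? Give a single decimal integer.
vaddr = 1186 = 0b10010100010
Split: l1_idx=4, l2_idx=5, offset=2
L1[4] = 0
L2[0][5] = 70
paddr = 70 * 32 + 2 = 2242

Answer: 2242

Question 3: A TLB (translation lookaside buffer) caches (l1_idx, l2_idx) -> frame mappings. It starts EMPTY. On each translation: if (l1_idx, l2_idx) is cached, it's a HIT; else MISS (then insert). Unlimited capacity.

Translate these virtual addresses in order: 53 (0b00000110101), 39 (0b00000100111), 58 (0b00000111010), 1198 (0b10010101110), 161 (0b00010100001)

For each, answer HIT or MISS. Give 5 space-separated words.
Answer: MISS HIT HIT MISS MISS

Derivation:
vaddr=53: (0,1) not in TLB -> MISS, insert
vaddr=39: (0,1) in TLB -> HIT
vaddr=58: (0,1) in TLB -> HIT
vaddr=1198: (4,5) not in TLB -> MISS, insert
vaddr=161: (0,5) not in TLB -> MISS, insert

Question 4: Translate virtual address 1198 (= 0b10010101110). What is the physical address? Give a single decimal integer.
vaddr = 1198 = 0b10010101110
Split: l1_idx=4, l2_idx=5, offset=14
L1[4] = 0
L2[0][5] = 70
paddr = 70 * 32 + 14 = 2254

Answer: 2254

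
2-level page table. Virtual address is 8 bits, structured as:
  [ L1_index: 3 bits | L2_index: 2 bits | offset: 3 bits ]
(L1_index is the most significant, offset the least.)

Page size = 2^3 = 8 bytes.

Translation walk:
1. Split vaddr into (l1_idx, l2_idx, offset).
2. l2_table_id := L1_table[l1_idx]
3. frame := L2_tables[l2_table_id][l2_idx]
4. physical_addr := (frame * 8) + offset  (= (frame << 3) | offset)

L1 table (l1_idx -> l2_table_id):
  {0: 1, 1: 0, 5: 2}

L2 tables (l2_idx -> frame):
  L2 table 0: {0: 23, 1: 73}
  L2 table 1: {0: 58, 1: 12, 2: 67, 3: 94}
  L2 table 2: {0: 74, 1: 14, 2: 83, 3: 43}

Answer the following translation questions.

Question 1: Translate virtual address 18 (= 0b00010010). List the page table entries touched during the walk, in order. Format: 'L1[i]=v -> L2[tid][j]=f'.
vaddr = 18 = 0b00010010
Split: l1_idx=0, l2_idx=2, offset=2

Answer: L1[0]=1 -> L2[1][2]=67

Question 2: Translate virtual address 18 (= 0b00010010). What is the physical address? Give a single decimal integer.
Answer: 538

Derivation:
vaddr = 18 = 0b00010010
Split: l1_idx=0, l2_idx=2, offset=2
L1[0] = 1
L2[1][2] = 67
paddr = 67 * 8 + 2 = 538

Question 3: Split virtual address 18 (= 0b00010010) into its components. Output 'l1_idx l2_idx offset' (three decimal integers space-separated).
vaddr = 18 = 0b00010010
  top 3 bits -> l1_idx = 0
  next 2 bits -> l2_idx = 2
  bottom 3 bits -> offset = 2

Answer: 0 2 2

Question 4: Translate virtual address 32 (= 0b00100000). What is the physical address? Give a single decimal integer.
vaddr = 32 = 0b00100000
Split: l1_idx=1, l2_idx=0, offset=0
L1[1] = 0
L2[0][0] = 23
paddr = 23 * 8 + 0 = 184

Answer: 184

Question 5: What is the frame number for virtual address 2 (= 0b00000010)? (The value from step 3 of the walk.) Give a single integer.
vaddr = 2: l1_idx=0, l2_idx=0
L1[0] = 1; L2[1][0] = 58

Answer: 58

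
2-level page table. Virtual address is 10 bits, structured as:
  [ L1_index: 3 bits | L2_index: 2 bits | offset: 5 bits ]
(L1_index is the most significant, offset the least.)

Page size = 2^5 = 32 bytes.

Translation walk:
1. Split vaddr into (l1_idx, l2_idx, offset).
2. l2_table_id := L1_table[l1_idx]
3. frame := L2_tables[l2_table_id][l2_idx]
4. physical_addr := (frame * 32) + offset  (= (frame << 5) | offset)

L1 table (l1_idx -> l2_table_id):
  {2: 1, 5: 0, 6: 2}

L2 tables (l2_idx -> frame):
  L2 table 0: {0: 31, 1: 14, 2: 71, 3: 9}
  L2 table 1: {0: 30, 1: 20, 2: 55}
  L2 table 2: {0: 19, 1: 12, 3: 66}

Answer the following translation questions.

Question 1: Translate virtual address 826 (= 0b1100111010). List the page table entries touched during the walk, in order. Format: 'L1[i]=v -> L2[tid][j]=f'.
vaddr = 826 = 0b1100111010
Split: l1_idx=6, l2_idx=1, offset=26

Answer: L1[6]=2 -> L2[2][1]=12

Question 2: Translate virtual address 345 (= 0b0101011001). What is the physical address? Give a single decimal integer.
Answer: 1785

Derivation:
vaddr = 345 = 0b0101011001
Split: l1_idx=2, l2_idx=2, offset=25
L1[2] = 1
L2[1][2] = 55
paddr = 55 * 32 + 25 = 1785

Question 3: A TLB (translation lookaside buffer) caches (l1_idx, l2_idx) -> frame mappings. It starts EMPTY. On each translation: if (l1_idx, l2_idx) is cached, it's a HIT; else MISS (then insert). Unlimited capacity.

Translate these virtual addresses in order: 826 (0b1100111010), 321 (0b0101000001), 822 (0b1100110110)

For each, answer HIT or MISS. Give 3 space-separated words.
Answer: MISS MISS HIT

Derivation:
vaddr=826: (6,1) not in TLB -> MISS, insert
vaddr=321: (2,2) not in TLB -> MISS, insert
vaddr=822: (6,1) in TLB -> HIT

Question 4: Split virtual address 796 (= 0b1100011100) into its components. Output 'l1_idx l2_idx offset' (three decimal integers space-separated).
Answer: 6 0 28

Derivation:
vaddr = 796 = 0b1100011100
  top 3 bits -> l1_idx = 6
  next 2 bits -> l2_idx = 0
  bottom 5 bits -> offset = 28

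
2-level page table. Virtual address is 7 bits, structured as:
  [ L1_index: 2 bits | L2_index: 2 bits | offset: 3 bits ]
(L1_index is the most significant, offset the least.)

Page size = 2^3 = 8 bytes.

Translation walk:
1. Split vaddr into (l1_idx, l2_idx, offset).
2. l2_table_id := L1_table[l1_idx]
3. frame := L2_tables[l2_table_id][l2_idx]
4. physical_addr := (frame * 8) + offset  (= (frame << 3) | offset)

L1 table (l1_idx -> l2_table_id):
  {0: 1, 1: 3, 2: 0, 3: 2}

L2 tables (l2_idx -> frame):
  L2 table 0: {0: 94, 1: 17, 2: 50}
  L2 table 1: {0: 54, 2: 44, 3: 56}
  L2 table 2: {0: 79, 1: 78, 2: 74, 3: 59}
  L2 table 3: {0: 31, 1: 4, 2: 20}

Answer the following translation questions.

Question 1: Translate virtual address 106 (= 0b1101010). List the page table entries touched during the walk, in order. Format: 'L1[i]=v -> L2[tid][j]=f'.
vaddr = 106 = 0b1101010
Split: l1_idx=3, l2_idx=1, offset=2

Answer: L1[3]=2 -> L2[2][1]=78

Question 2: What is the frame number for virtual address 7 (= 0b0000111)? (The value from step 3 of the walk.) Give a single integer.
Answer: 54

Derivation:
vaddr = 7: l1_idx=0, l2_idx=0
L1[0] = 1; L2[1][0] = 54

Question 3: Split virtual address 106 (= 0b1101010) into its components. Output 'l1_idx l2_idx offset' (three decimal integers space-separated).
vaddr = 106 = 0b1101010
  top 2 bits -> l1_idx = 3
  next 2 bits -> l2_idx = 1
  bottom 3 bits -> offset = 2

Answer: 3 1 2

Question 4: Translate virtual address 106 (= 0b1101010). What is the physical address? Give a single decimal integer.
vaddr = 106 = 0b1101010
Split: l1_idx=3, l2_idx=1, offset=2
L1[3] = 2
L2[2][1] = 78
paddr = 78 * 8 + 2 = 626

Answer: 626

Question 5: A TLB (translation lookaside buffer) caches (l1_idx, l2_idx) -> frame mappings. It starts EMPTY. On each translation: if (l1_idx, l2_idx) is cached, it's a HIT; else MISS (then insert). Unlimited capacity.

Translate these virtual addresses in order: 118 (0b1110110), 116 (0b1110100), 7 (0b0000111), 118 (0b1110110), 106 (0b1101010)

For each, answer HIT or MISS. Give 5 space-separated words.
vaddr=118: (3,2) not in TLB -> MISS, insert
vaddr=116: (3,2) in TLB -> HIT
vaddr=7: (0,0) not in TLB -> MISS, insert
vaddr=118: (3,2) in TLB -> HIT
vaddr=106: (3,1) not in TLB -> MISS, insert

Answer: MISS HIT MISS HIT MISS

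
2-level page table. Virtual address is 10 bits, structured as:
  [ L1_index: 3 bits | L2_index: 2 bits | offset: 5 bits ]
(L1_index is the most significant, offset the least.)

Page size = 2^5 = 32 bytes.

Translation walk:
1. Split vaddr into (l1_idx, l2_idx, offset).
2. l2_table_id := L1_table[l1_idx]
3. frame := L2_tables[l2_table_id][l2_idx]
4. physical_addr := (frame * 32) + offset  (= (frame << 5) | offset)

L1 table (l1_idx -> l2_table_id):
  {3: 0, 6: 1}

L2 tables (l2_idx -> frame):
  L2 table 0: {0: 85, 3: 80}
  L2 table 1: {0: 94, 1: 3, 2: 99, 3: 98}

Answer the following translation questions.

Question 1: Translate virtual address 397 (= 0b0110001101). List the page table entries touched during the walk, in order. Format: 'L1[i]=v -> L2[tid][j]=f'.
Answer: L1[3]=0 -> L2[0][0]=85

Derivation:
vaddr = 397 = 0b0110001101
Split: l1_idx=3, l2_idx=0, offset=13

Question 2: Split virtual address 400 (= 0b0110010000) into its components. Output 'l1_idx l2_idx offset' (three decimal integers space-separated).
Answer: 3 0 16

Derivation:
vaddr = 400 = 0b0110010000
  top 3 bits -> l1_idx = 3
  next 2 bits -> l2_idx = 0
  bottom 5 bits -> offset = 16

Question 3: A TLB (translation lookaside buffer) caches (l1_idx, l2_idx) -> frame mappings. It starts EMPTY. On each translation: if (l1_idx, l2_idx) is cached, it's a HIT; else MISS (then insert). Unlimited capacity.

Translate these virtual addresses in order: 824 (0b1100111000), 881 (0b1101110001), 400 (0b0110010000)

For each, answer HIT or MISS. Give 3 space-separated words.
vaddr=824: (6,1) not in TLB -> MISS, insert
vaddr=881: (6,3) not in TLB -> MISS, insert
vaddr=400: (3,0) not in TLB -> MISS, insert

Answer: MISS MISS MISS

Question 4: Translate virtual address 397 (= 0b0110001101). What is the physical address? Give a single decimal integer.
Answer: 2733

Derivation:
vaddr = 397 = 0b0110001101
Split: l1_idx=3, l2_idx=0, offset=13
L1[3] = 0
L2[0][0] = 85
paddr = 85 * 32 + 13 = 2733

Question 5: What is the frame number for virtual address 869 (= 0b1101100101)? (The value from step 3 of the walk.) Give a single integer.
vaddr = 869: l1_idx=6, l2_idx=3
L1[6] = 1; L2[1][3] = 98

Answer: 98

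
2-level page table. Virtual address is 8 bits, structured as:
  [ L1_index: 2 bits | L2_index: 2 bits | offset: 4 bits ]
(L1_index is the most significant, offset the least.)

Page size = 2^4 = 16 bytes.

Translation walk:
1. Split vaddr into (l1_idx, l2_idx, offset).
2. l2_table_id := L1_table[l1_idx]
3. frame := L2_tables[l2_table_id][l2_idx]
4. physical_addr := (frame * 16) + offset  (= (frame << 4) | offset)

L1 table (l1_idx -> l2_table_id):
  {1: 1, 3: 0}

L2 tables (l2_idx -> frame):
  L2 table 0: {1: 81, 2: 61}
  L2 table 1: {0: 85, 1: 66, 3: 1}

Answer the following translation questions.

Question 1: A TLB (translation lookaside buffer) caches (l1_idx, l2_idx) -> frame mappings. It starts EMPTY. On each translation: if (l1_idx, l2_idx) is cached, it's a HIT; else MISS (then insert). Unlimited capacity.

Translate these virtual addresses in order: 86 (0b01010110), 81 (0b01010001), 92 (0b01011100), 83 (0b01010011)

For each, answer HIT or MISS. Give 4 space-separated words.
Answer: MISS HIT HIT HIT

Derivation:
vaddr=86: (1,1) not in TLB -> MISS, insert
vaddr=81: (1,1) in TLB -> HIT
vaddr=92: (1,1) in TLB -> HIT
vaddr=83: (1,1) in TLB -> HIT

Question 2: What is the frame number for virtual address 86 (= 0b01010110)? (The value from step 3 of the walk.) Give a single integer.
Answer: 66

Derivation:
vaddr = 86: l1_idx=1, l2_idx=1
L1[1] = 1; L2[1][1] = 66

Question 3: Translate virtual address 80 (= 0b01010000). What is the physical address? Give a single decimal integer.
Answer: 1056

Derivation:
vaddr = 80 = 0b01010000
Split: l1_idx=1, l2_idx=1, offset=0
L1[1] = 1
L2[1][1] = 66
paddr = 66 * 16 + 0 = 1056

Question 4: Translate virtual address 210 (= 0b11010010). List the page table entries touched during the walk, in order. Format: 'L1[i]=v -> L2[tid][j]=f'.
Answer: L1[3]=0 -> L2[0][1]=81

Derivation:
vaddr = 210 = 0b11010010
Split: l1_idx=3, l2_idx=1, offset=2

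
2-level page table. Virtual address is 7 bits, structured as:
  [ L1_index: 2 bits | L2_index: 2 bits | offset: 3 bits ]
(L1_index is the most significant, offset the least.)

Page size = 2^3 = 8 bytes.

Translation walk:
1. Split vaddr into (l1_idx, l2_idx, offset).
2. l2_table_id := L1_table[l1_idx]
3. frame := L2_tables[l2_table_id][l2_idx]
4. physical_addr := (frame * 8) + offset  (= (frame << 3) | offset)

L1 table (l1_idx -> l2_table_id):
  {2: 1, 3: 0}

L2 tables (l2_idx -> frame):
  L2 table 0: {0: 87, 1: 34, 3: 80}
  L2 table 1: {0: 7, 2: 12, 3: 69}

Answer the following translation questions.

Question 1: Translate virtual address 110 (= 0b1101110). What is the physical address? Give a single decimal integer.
Answer: 278

Derivation:
vaddr = 110 = 0b1101110
Split: l1_idx=3, l2_idx=1, offset=6
L1[3] = 0
L2[0][1] = 34
paddr = 34 * 8 + 6 = 278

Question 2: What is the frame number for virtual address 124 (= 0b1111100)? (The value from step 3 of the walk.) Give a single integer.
vaddr = 124: l1_idx=3, l2_idx=3
L1[3] = 0; L2[0][3] = 80

Answer: 80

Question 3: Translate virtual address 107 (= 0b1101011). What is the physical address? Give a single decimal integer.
Answer: 275

Derivation:
vaddr = 107 = 0b1101011
Split: l1_idx=3, l2_idx=1, offset=3
L1[3] = 0
L2[0][1] = 34
paddr = 34 * 8 + 3 = 275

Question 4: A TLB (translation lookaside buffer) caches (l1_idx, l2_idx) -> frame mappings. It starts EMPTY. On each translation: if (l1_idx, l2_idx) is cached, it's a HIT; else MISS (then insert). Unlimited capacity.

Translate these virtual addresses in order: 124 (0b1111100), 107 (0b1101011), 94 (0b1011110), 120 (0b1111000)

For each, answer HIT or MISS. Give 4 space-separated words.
vaddr=124: (3,3) not in TLB -> MISS, insert
vaddr=107: (3,1) not in TLB -> MISS, insert
vaddr=94: (2,3) not in TLB -> MISS, insert
vaddr=120: (3,3) in TLB -> HIT

Answer: MISS MISS MISS HIT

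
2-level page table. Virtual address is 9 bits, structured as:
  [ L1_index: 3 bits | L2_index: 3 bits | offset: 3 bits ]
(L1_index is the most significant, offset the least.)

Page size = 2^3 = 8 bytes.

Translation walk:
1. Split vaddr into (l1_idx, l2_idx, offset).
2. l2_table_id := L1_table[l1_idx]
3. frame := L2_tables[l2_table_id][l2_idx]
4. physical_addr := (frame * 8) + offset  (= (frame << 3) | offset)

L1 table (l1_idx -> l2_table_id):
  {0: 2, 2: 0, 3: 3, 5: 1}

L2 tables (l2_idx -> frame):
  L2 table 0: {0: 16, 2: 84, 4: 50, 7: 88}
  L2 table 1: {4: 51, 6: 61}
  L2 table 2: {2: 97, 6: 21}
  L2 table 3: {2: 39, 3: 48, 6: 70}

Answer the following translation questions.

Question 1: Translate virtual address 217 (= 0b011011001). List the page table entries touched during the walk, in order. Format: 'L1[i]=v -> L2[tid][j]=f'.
Answer: L1[3]=3 -> L2[3][3]=48

Derivation:
vaddr = 217 = 0b011011001
Split: l1_idx=3, l2_idx=3, offset=1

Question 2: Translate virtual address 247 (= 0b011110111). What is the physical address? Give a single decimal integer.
vaddr = 247 = 0b011110111
Split: l1_idx=3, l2_idx=6, offset=7
L1[3] = 3
L2[3][6] = 70
paddr = 70 * 8 + 7 = 567

Answer: 567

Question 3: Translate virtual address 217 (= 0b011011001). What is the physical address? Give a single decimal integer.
Answer: 385

Derivation:
vaddr = 217 = 0b011011001
Split: l1_idx=3, l2_idx=3, offset=1
L1[3] = 3
L2[3][3] = 48
paddr = 48 * 8 + 1 = 385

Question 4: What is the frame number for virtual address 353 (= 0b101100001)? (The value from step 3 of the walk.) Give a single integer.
vaddr = 353: l1_idx=5, l2_idx=4
L1[5] = 1; L2[1][4] = 51

Answer: 51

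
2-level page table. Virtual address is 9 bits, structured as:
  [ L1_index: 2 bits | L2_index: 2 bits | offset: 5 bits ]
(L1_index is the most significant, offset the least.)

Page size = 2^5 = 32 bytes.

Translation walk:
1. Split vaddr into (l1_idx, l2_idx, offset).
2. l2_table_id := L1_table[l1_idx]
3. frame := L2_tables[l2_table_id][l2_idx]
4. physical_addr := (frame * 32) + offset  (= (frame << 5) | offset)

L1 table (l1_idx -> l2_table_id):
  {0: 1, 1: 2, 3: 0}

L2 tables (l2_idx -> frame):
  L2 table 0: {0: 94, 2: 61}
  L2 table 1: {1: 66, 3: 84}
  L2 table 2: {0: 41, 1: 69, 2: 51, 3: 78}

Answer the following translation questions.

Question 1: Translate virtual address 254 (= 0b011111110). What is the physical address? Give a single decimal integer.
Answer: 2526

Derivation:
vaddr = 254 = 0b011111110
Split: l1_idx=1, l2_idx=3, offset=30
L1[1] = 2
L2[2][3] = 78
paddr = 78 * 32 + 30 = 2526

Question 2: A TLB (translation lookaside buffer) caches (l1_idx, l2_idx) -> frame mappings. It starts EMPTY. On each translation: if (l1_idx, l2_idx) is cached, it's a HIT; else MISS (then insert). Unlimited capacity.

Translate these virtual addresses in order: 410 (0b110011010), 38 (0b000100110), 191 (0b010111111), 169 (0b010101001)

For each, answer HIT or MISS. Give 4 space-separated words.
Answer: MISS MISS MISS HIT

Derivation:
vaddr=410: (3,0) not in TLB -> MISS, insert
vaddr=38: (0,1) not in TLB -> MISS, insert
vaddr=191: (1,1) not in TLB -> MISS, insert
vaddr=169: (1,1) in TLB -> HIT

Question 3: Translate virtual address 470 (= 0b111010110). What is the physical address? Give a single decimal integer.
vaddr = 470 = 0b111010110
Split: l1_idx=3, l2_idx=2, offset=22
L1[3] = 0
L2[0][2] = 61
paddr = 61 * 32 + 22 = 1974

Answer: 1974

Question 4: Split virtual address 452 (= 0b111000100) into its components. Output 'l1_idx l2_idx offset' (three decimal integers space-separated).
Answer: 3 2 4

Derivation:
vaddr = 452 = 0b111000100
  top 2 bits -> l1_idx = 3
  next 2 bits -> l2_idx = 2
  bottom 5 bits -> offset = 4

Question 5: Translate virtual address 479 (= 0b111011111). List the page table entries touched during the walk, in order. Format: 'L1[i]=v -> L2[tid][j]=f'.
vaddr = 479 = 0b111011111
Split: l1_idx=3, l2_idx=2, offset=31

Answer: L1[3]=0 -> L2[0][2]=61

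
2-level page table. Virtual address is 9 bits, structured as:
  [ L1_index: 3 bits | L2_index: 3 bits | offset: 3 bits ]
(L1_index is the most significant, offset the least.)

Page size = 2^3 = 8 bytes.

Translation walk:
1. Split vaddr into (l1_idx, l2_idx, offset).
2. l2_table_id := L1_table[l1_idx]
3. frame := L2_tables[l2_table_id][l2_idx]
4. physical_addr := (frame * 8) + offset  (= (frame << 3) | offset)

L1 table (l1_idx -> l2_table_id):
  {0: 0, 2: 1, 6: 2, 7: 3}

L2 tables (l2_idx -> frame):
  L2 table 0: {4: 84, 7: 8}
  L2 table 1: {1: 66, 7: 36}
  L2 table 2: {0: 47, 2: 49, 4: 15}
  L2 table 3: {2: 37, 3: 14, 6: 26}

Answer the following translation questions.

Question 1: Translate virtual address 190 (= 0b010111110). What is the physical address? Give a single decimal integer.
Answer: 294

Derivation:
vaddr = 190 = 0b010111110
Split: l1_idx=2, l2_idx=7, offset=6
L1[2] = 1
L2[1][7] = 36
paddr = 36 * 8 + 6 = 294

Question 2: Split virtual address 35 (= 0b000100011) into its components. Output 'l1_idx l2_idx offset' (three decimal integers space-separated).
Answer: 0 4 3

Derivation:
vaddr = 35 = 0b000100011
  top 3 bits -> l1_idx = 0
  next 3 bits -> l2_idx = 4
  bottom 3 bits -> offset = 3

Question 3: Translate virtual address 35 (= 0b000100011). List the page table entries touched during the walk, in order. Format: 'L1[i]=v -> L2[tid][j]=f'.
vaddr = 35 = 0b000100011
Split: l1_idx=0, l2_idx=4, offset=3

Answer: L1[0]=0 -> L2[0][4]=84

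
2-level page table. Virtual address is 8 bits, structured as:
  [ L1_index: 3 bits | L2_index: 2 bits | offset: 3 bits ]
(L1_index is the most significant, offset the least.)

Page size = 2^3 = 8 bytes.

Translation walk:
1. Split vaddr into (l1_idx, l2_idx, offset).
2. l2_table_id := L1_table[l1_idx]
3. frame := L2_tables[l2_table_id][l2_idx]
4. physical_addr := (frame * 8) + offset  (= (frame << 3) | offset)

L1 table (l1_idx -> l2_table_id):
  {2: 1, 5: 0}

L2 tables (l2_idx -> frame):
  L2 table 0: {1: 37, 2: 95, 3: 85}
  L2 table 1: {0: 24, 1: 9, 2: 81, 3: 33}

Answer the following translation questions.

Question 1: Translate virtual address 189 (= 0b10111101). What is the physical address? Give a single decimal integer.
vaddr = 189 = 0b10111101
Split: l1_idx=5, l2_idx=3, offset=5
L1[5] = 0
L2[0][3] = 85
paddr = 85 * 8 + 5 = 685

Answer: 685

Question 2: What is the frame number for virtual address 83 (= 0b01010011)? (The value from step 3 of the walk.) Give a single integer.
Answer: 81

Derivation:
vaddr = 83: l1_idx=2, l2_idx=2
L1[2] = 1; L2[1][2] = 81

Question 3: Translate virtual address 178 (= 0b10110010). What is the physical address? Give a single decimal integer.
Answer: 762

Derivation:
vaddr = 178 = 0b10110010
Split: l1_idx=5, l2_idx=2, offset=2
L1[5] = 0
L2[0][2] = 95
paddr = 95 * 8 + 2 = 762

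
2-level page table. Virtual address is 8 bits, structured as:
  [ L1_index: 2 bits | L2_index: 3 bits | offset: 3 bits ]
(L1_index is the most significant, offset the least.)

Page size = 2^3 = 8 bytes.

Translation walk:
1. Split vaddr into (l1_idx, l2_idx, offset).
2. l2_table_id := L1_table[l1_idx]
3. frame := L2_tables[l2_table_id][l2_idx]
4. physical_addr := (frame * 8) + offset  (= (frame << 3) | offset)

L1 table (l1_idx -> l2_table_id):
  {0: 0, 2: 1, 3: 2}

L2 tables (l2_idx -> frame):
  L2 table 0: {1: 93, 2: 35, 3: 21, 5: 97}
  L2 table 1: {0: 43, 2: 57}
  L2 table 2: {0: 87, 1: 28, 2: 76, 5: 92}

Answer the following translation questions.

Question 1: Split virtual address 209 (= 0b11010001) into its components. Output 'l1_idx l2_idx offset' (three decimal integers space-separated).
Answer: 3 2 1

Derivation:
vaddr = 209 = 0b11010001
  top 2 bits -> l1_idx = 3
  next 3 bits -> l2_idx = 2
  bottom 3 bits -> offset = 1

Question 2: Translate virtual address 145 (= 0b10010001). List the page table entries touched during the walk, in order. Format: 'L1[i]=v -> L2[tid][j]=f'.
vaddr = 145 = 0b10010001
Split: l1_idx=2, l2_idx=2, offset=1

Answer: L1[2]=1 -> L2[1][2]=57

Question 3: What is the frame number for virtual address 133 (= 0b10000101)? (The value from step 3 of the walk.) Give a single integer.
vaddr = 133: l1_idx=2, l2_idx=0
L1[2] = 1; L2[1][0] = 43

Answer: 43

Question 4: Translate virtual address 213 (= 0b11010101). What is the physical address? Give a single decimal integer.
Answer: 613

Derivation:
vaddr = 213 = 0b11010101
Split: l1_idx=3, l2_idx=2, offset=5
L1[3] = 2
L2[2][2] = 76
paddr = 76 * 8 + 5 = 613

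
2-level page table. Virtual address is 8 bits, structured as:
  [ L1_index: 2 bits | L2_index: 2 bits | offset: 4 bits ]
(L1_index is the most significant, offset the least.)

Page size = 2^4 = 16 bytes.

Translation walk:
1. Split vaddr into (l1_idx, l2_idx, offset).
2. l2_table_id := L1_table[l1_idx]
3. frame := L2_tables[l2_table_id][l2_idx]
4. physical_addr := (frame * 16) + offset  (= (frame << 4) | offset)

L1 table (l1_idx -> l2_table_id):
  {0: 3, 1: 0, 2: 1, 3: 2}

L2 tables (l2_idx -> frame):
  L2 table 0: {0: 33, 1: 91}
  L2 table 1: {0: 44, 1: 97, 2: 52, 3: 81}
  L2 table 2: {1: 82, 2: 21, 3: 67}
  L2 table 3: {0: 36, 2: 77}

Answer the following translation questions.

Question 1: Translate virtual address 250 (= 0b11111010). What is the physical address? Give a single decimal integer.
Answer: 1082

Derivation:
vaddr = 250 = 0b11111010
Split: l1_idx=3, l2_idx=3, offset=10
L1[3] = 2
L2[2][3] = 67
paddr = 67 * 16 + 10 = 1082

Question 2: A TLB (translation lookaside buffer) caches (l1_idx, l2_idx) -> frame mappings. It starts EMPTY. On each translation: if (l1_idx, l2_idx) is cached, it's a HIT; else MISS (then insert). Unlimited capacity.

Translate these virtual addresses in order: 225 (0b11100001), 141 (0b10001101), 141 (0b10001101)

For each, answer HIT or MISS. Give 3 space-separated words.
vaddr=225: (3,2) not in TLB -> MISS, insert
vaddr=141: (2,0) not in TLB -> MISS, insert
vaddr=141: (2,0) in TLB -> HIT

Answer: MISS MISS HIT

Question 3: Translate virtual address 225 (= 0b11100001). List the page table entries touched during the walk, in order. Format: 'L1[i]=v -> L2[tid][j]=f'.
Answer: L1[3]=2 -> L2[2][2]=21

Derivation:
vaddr = 225 = 0b11100001
Split: l1_idx=3, l2_idx=2, offset=1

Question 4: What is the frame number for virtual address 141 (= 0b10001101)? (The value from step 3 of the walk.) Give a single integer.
Answer: 44

Derivation:
vaddr = 141: l1_idx=2, l2_idx=0
L1[2] = 1; L2[1][0] = 44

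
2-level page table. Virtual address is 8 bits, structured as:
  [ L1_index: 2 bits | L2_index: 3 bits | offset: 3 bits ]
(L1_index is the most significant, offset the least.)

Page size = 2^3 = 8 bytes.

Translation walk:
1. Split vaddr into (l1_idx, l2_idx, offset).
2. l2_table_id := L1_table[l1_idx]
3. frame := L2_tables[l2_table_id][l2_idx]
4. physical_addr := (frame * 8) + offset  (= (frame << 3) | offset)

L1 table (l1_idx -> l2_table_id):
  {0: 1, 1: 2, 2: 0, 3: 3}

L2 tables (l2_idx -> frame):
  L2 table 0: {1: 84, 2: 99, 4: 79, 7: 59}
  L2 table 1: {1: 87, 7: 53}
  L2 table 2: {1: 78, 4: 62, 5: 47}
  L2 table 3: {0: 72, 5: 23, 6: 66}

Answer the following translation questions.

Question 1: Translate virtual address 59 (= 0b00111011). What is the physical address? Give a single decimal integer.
Answer: 427

Derivation:
vaddr = 59 = 0b00111011
Split: l1_idx=0, l2_idx=7, offset=3
L1[0] = 1
L2[1][7] = 53
paddr = 53 * 8 + 3 = 427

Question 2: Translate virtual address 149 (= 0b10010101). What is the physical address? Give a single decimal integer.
Answer: 797

Derivation:
vaddr = 149 = 0b10010101
Split: l1_idx=2, l2_idx=2, offset=5
L1[2] = 0
L2[0][2] = 99
paddr = 99 * 8 + 5 = 797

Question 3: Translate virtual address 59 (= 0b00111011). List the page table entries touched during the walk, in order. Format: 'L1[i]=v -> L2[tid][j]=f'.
vaddr = 59 = 0b00111011
Split: l1_idx=0, l2_idx=7, offset=3

Answer: L1[0]=1 -> L2[1][7]=53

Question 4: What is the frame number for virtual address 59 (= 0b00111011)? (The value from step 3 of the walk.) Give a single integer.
vaddr = 59: l1_idx=0, l2_idx=7
L1[0] = 1; L2[1][7] = 53

Answer: 53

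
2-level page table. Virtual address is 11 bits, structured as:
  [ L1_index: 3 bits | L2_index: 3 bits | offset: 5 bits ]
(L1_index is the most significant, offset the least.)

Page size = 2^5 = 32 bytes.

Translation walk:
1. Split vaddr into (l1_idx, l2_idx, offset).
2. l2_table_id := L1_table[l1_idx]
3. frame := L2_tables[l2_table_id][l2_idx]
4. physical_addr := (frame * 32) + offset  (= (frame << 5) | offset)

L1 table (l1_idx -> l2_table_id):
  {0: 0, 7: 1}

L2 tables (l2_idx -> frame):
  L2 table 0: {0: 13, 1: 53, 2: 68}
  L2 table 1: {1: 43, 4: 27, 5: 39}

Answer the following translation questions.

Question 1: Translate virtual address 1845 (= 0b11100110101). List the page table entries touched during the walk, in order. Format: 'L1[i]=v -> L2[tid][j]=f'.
Answer: L1[7]=1 -> L2[1][1]=43

Derivation:
vaddr = 1845 = 0b11100110101
Split: l1_idx=7, l2_idx=1, offset=21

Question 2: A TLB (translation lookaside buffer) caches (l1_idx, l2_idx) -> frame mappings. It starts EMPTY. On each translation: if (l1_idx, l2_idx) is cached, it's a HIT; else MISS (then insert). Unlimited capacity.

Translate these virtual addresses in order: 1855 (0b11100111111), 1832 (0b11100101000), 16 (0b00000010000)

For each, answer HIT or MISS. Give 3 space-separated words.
Answer: MISS HIT MISS

Derivation:
vaddr=1855: (7,1) not in TLB -> MISS, insert
vaddr=1832: (7,1) in TLB -> HIT
vaddr=16: (0,0) not in TLB -> MISS, insert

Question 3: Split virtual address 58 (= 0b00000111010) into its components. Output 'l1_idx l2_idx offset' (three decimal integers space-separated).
vaddr = 58 = 0b00000111010
  top 3 bits -> l1_idx = 0
  next 3 bits -> l2_idx = 1
  bottom 5 bits -> offset = 26

Answer: 0 1 26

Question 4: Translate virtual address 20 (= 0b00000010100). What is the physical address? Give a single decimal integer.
vaddr = 20 = 0b00000010100
Split: l1_idx=0, l2_idx=0, offset=20
L1[0] = 0
L2[0][0] = 13
paddr = 13 * 32 + 20 = 436

Answer: 436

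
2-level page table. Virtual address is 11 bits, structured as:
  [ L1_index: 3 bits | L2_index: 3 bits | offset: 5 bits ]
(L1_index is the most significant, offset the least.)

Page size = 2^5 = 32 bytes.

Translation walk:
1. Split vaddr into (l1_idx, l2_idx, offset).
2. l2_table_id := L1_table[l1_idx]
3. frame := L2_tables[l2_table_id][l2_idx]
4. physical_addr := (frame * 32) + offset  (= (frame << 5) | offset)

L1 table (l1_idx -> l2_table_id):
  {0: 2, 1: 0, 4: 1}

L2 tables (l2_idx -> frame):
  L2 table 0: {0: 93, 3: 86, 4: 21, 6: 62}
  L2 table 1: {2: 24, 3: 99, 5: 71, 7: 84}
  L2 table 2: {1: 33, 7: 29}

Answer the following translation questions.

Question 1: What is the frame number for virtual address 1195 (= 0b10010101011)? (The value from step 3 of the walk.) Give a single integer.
Answer: 71

Derivation:
vaddr = 1195: l1_idx=4, l2_idx=5
L1[4] = 1; L2[1][5] = 71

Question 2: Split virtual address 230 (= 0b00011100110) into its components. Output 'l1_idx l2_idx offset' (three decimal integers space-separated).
vaddr = 230 = 0b00011100110
  top 3 bits -> l1_idx = 0
  next 3 bits -> l2_idx = 7
  bottom 5 bits -> offset = 6

Answer: 0 7 6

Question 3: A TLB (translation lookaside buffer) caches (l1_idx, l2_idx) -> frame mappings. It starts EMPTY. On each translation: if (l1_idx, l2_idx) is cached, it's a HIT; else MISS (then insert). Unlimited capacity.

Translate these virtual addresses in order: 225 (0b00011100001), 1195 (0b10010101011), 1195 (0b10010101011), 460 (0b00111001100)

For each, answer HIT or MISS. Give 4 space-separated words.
Answer: MISS MISS HIT MISS

Derivation:
vaddr=225: (0,7) not in TLB -> MISS, insert
vaddr=1195: (4,5) not in TLB -> MISS, insert
vaddr=1195: (4,5) in TLB -> HIT
vaddr=460: (1,6) not in TLB -> MISS, insert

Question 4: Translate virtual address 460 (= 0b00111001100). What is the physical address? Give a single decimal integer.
vaddr = 460 = 0b00111001100
Split: l1_idx=1, l2_idx=6, offset=12
L1[1] = 0
L2[0][6] = 62
paddr = 62 * 32 + 12 = 1996

Answer: 1996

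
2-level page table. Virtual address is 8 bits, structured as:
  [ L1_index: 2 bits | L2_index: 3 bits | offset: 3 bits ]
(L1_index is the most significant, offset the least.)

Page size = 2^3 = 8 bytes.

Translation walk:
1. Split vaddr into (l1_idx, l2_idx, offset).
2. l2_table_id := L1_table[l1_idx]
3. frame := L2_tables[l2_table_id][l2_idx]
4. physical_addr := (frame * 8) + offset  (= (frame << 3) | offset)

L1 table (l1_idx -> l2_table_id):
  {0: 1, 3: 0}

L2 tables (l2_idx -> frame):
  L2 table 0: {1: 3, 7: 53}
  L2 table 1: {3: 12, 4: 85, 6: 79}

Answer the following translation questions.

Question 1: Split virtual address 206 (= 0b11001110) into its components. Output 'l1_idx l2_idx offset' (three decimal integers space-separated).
vaddr = 206 = 0b11001110
  top 2 bits -> l1_idx = 3
  next 3 bits -> l2_idx = 1
  bottom 3 bits -> offset = 6

Answer: 3 1 6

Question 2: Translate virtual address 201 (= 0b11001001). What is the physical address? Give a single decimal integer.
Answer: 25

Derivation:
vaddr = 201 = 0b11001001
Split: l1_idx=3, l2_idx=1, offset=1
L1[3] = 0
L2[0][1] = 3
paddr = 3 * 8 + 1 = 25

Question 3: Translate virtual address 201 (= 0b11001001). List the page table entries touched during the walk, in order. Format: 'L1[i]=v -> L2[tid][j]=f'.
vaddr = 201 = 0b11001001
Split: l1_idx=3, l2_idx=1, offset=1

Answer: L1[3]=0 -> L2[0][1]=3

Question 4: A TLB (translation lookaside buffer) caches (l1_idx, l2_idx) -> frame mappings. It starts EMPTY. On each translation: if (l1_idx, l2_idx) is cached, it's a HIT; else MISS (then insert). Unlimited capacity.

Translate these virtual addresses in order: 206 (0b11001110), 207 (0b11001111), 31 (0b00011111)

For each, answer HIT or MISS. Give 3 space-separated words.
Answer: MISS HIT MISS

Derivation:
vaddr=206: (3,1) not in TLB -> MISS, insert
vaddr=207: (3,1) in TLB -> HIT
vaddr=31: (0,3) not in TLB -> MISS, insert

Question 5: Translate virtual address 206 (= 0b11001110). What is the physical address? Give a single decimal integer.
vaddr = 206 = 0b11001110
Split: l1_idx=3, l2_idx=1, offset=6
L1[3] = 0
L2[0][1] = 3
paddr = 3 * 8 + 6 = 30

Answer: 30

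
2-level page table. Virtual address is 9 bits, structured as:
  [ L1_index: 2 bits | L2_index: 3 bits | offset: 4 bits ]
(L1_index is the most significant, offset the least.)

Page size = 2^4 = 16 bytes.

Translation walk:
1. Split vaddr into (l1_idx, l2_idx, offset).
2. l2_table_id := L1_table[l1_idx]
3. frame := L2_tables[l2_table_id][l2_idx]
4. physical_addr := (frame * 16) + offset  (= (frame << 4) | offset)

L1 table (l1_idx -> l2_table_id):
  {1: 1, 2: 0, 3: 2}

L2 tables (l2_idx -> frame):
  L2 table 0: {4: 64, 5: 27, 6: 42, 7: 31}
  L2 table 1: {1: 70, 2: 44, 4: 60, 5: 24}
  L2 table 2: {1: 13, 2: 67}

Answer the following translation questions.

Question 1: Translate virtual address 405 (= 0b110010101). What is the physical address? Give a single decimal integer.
vaddr = 405 = 0b110010101
Split: l1_idx=3, l2_idx=1, offset=5
L1[3] = 2
L2[2][1] = 13
paddr = 13 * 16 + 5 = 213

Answer: 213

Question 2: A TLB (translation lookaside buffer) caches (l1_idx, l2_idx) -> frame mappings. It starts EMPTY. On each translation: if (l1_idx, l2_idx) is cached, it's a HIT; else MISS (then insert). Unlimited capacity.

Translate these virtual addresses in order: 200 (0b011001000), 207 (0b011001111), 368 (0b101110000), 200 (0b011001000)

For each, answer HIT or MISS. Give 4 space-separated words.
vaddr=200: (1,4) not in TLB -> MISS, insert
vaddr=207: (1,4) in TLB -> HIT
vaddr=368: (2,7) not in TLB -> MISS, insert
vaddr=200: (1,4) in TLB -> HIT

Answer: MISS HIT MISS HIT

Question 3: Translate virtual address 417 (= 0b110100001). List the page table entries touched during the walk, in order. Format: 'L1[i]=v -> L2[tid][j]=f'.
Answer: L1[3]=2 -> L2[2][2]=67

Derivation:
vaddr = 417 = 0b110100001
Split: l1_idx=3, l2_idx=2, offset=1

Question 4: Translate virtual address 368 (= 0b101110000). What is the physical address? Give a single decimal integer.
Answer: 496

Derivation:
vaddr = 368 = 0b101110000
Split: l1_idx=2, l2_idx=7, offset=0
L1[2] = 0
L2[0][7] = 31
paddr = 31 * 16 + 0 = 496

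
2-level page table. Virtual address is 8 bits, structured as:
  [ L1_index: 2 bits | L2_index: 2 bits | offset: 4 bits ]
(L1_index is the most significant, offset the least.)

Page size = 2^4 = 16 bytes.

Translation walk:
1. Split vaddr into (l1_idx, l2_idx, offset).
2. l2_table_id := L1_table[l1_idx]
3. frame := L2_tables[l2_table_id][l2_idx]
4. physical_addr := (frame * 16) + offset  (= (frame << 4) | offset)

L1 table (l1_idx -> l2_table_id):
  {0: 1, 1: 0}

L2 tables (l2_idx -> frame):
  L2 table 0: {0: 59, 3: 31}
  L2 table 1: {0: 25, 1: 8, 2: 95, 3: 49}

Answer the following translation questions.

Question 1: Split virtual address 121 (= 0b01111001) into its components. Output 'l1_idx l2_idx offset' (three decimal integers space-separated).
vaddr = 121 = 0b01111001
  top 2 bits -> l1_idx = 1
  next 2 bits -> l2_idx = 3
  bottom 4 bits -> offset = 9

Answer: 1 3 9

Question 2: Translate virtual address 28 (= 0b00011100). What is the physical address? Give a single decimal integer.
vaddr = 28 = 0b00011100
Split: l1_idx=0, l2_idx=1, offset=12
L1[0] = 1
L2[1][1] = 8
paddr = 8 * 16 + 12 = 140

Answer: 140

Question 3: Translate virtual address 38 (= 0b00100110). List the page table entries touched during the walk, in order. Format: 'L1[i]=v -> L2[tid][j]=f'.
Answer: L1[0]=1 -> L2[1][2]=95

Derivation:
vaddr = 38 = 0b00100110
Split: l1_idx=0, l2_idx=2, offset=6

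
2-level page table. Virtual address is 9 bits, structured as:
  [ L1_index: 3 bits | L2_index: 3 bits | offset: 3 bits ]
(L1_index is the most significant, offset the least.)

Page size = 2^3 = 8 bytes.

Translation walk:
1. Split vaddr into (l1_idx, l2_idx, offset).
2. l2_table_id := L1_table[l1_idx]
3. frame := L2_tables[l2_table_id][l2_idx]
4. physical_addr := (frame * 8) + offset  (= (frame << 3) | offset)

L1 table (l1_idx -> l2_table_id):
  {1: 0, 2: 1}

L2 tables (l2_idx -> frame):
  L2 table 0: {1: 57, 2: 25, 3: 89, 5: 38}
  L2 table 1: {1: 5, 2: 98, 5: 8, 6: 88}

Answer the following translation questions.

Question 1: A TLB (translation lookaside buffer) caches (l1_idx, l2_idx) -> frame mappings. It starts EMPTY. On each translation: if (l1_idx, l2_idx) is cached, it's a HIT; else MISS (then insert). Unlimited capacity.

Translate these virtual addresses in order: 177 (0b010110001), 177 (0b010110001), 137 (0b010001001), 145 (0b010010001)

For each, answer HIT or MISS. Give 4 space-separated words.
vaddr=177: (2,6) not in TLB -> MISS, insert
vaddr=177: (2,6) in TLB -> HIT
vaddr=137: (2,1) not in TLB -> MISS, insert
vaddr=145: (2,2) not in TLB -> MISS, insert

Answer: MISS HIT MISS MISS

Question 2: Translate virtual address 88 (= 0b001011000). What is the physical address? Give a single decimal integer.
vaddr = 88 = 0b001011000
Split: l1_idx=1, l2_idx=3, offset=0
L1[1] = 0
L2[0][3] = 89
paddr = 89 * 8 + 0 = 712

Answer: 712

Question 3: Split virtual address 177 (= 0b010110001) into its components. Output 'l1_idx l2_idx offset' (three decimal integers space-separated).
Answer: 2 6 1

Derivation:
vaddr = 177 = 0b010110001
  top 3 bits -> l1_idx = 2
  next 3 bits -> l2_idx = 6
  bottom 3 bits -> offset = 1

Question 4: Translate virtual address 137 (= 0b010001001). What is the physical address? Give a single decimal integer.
Answer: 41

Derivation:
vaddr = 137 = 0b010001001
Split: l1_idx=2, l2_idx=1, offset=1
L1[2] = 1
L2[1][1] = 5
paddr = 5 * 8 + 1 = 41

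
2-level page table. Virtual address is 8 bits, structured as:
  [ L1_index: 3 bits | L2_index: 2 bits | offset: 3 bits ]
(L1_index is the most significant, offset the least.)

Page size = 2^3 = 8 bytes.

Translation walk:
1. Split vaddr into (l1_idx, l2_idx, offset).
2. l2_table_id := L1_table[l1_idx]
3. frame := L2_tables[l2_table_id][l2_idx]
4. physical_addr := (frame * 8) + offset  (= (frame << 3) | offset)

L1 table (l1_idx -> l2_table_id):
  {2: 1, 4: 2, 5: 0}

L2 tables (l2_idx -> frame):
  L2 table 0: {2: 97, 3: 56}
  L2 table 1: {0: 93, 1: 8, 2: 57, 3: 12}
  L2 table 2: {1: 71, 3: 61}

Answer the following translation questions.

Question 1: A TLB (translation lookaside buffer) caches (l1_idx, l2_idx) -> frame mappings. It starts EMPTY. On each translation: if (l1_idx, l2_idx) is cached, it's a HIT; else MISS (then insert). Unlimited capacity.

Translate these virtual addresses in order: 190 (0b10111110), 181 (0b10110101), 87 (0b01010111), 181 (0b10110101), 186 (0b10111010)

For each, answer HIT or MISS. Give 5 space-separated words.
vaddr=190: (5,3) not in TLB -> MISS, insert
vaddr=181: (5,2) not in TLB -> MISS, insert
vaddr=87: (2,2) not in TLB -> MISS, insert
vaddr=181: (5,2) in TLB -> HIT
vaddr=186: (5,3) in TLB -> HIT

Answer: MISS MISS MISS HIT HIT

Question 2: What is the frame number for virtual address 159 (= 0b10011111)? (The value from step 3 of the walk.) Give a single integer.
Answer: 61

Derivation:
vaddr = 159: l1_idx=4, l2_idx=3
L1[4] = 2; L2[2][3] = 61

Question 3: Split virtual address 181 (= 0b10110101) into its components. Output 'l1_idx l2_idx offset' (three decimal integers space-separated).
Answer: 5 2 5

Derivation:
vaddr = 181 = 0b10110101
  top 3 bits -> l1_idx = 5
  next 2 bits -> l2_idx = 2
  bottom 3 bits -> offset = 5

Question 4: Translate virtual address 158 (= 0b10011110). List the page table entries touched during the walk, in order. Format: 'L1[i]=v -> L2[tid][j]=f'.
Answer: L1[4]=2 -> L2[2][3]=61

Derivation:
vaddr = 158 = 0b10011110
Split: l1_idx=4, l2_idx=3, offset=6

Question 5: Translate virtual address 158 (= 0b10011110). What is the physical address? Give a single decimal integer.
Answer: 494

Derivation:
vaddr = 158 = 0b10011110
Split: l1_idx=4, l2_idx=3, offset=6
L1[4] = 2
L2[2][3] = 61
paddr = 61 * 8 + 6 = 494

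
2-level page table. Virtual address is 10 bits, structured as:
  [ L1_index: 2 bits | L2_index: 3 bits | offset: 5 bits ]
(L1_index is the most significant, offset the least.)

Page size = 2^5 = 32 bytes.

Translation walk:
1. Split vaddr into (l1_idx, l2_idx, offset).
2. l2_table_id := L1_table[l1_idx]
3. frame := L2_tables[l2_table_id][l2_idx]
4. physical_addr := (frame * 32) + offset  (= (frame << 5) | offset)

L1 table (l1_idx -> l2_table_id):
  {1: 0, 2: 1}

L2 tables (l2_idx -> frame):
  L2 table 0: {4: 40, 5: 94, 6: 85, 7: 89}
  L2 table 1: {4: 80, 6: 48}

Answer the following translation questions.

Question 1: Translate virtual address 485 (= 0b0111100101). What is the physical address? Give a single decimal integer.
Answer: 2853

Derivation:
vaddr = 485 = 0b0111100101
Split: l1_idx=1, l2_idx=7, offset=5
L1[1] = 0
L2[0][7] = 89
paddr = 89 * 32 + 5 = 2853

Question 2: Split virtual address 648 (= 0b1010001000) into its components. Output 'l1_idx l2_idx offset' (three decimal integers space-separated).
vaddr = 648 = 0b1010001000
  top 2 bits -> l1_idx = 2
  next 3 bits -> l2_idx = 4
  bottom 5 bits -> offset = 8

Answer: 2 4 8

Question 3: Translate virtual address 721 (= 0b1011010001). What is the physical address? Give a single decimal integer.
Answer: 1553

Derivation:
vaddr = 721 = 0b1011010001
Split: l1_idx=2, l2_idx=6, offset=17
L1[2] = 1
L2[1][6] = 48
paddr = 48 * 32 + 17 = 1553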